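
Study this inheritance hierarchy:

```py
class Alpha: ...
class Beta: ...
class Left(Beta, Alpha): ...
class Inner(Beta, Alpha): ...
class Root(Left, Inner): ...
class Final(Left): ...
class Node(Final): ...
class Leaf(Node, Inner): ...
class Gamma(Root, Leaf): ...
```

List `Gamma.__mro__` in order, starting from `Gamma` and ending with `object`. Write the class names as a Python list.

L[Gamma] = Gamma + merge(L[Root], L[Leaf], [Root Leaf])
  take Root:  [Root Left Inner Beta Alpha object] + [Leaf Node Final Left Inner Beta Alpha object] + [Root Leaf]
  take Leaf:  [Left Inner Beta Alpha object] + [Leaf Node Final Left Inner Beta Alpha object] + [Leaf]
  take Node:  [Left Inner Beta Alpha object] + [Node Final Left Inner Beta Alpha object]
  take Final:  [Left Inner Beta Alpha object] + [Final Left Inner Beta Alpha object]
  take Left:  [Left Inner Beta Alpha object] + [Left Inner Beta Alpha object]
  take Inner:  [Inner Beta Alpha object] + [Inner Beta Alpha object]
  take Beta:  [Beta Alpha object] + [Beta Alpha object]
  take Alpha:  [Alpha object] + [Alpha object]
  take object:  [object] + [object]

[Gamma, Root, Leaf, Node, Final, Left, Inner, Beta, Alpha, object]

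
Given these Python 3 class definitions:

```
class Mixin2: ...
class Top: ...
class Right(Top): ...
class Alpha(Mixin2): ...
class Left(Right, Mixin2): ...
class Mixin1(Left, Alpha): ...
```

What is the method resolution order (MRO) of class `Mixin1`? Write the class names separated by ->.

L[Mixin1] = Mixin1 + merge(L[Left], L[Alpha], [Left Alpha])
  take Left:  [Left Right Top Mixin2 object] + [Alpha Mixin2 object] + [Left Alpha]
  take Right:  [Right Top Mixin2 object] + [Alpha Mixin2 object] + [Alpha]
  take Top:  [Top Mixin2 object] + [Alpha Mixin2 object] + [Alpha]
  take Alpha:  [Mixin2 object] + [Alpha Mixin2 object] + [Alpha]
  take Mixin2:  [Mixin2 object] + [Mixin2 object]
  take object:  [object] + [object]

Mixin1 -> Left -> Right -> Top -> Alpha -> Mixin2 -> object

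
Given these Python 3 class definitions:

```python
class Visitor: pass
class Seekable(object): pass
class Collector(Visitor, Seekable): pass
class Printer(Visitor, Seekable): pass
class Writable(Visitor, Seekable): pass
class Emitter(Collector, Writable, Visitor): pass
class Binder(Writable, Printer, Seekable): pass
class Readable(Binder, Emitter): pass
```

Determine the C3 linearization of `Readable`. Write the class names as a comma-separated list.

L[Readable] = Readable + merge(L[Binder], L[Emitter], [Binder Emitter])
  take Binder:  [Binder Writable Printer Visitor Seekable object] + [Emitter Collector Writable Visitor Seekable object] + [Binder Emitter]
  take Emitter:  [Writable Printer Visitor Seekable object] + [Emitter Collector Writable Visitor Seekable object] + [Emitter]
  take Collector:  [Writable Printer Visitor Seekable object] + [Collector Writable Visitor Seekable object]
  take Writable:  [Writable Printer Visitor Seekable object] + [Writable Visitor Seekable object]
  take Printer:  [Printer Visitor Seekable object] + [Visitor Seekable object]
  take Visitor:  [Visitor Seekable object] + [Visitor Seekable object]
  take Seekable:  [Seekable object] + [Seekable object]
  take object:  [object] + [object]

Readable, Binder, Emitter, Collector, Writable, Printer, Visitor, Seekable, object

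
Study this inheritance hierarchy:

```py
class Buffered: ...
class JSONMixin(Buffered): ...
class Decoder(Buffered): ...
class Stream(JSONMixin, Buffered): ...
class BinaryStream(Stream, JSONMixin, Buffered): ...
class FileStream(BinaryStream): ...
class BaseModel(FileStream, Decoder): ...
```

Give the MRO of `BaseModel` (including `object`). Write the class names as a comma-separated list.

BaseModel, FileStream, BinaryStream, Stream, JSONMixin, Decoder, Buffered, object

L[BaseModel] = BaseModel + merge(L[FileStream], L[Decoder], [FileStream Decoder])
  take FileStream:  [FileStream BinaryStream Stream JSONMixin Buffered object] + [Decoder Buffered object] + [FileStream Decoder]
  take BinaryStream:  [BinaryStream Stream JSONMixin Buffered object] + [Decoder Buffered object] + [Decoder]
  take Stream:  [Stream JSONMixin Buffered object] + [Decoder Buffered object] + [Decoder]
  take JSONMixin:  [JSONMixin Buffered object] + [Decoder Buffered object] + [Decoder]
  take Decoder:  [Buffered object] + [Decoder Buffered object] + [Decoder]
  take Buffered:  [Buffered object] + [Buffered object]
  take object:  [object] + [object]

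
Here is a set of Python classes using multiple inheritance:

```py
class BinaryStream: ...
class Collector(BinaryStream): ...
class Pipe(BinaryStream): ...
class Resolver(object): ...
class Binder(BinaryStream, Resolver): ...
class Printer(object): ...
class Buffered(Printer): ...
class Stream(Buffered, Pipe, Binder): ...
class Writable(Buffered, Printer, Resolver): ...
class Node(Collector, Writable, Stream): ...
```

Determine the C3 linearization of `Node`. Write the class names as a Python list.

[Node, Collector, Writable, Stream, Buffered, Printer, Pipe, Binder, BinaryStream, Resolver, object]

L[Node] = Node + merge(L[Collector], L[Writable], L[Stream], [Collector Writable Stream])
  take Collector:  [Collector BinaryStream object] + [Writable Buffered Printer Resolver object] + [Stream Buffered Printer Pipe Binder BinaryStream Resolver object] + [Collector Writable Stream]
  take Writable:  [BinaryStream object] + [Writable Buffered Printer Resolver object] + [Stream Buffered Printer Pipe Binder BinaryStream Resolver object] + [Writable Stream]
  take Stream:  [BinaryStream object] + [Buffered Printer Resolver object] + [Stream Buffered Printer Pipe Binder BinaryStream Resolver object] + [Stream]
  take Buffered:  [BinaryStream object] + [Buffered Printer Resolver object] + [Buffered Printer Pipe Binder BinaryStream Resolver object]
  take Printer:  [BinaryStream object] + [Printer Resolver object] + [Printer Pipe Binder BinaryStream Resolver object]
  take Pipe:  [BinaryStream object] + [Resolver object] + [Pipe Binder BinaryStream Resolver object]
  take Binder:  [BinaryStream object] + [Resolver object] + [Binder BinaryStream Resolver object]
  take BinaryStream:  [BinaryStream object] + [Resolver object] + [BinaryStream Resolver object]
  take Resolver:  [object] + [Resolver object] + [Resolver object]
  take object:  [object] + [object] + [object]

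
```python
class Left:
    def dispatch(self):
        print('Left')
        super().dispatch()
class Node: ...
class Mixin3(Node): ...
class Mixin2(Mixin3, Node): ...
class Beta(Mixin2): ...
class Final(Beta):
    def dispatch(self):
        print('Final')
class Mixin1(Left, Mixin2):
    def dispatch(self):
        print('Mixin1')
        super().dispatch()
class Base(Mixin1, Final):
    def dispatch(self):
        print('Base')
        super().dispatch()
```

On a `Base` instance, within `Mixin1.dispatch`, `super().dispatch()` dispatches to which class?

L[Base] = Base + merge(L[Mixin1], L[Final], [Mixin1 Final])
  take Mixin1:  [Mixin1 Left Mixin2 Mixin3 Node object] + [Final Beta Mixin2 Mixin3 Node object] + [Mixin1 Final]
  take Left:  [Left Mixin2 Mixin3 Node object] + [Final Beta Mixin2 Mixin3 Node object] + [Final]
  take Final:  [Mixin2 Mixin3 Node object] + [Final Beta Mixin2 Mixin3 Node object] + [Final]
  take Beta:  [Mixin2 Mixin3 Node object] + [Beta Mixin2 Mixin3 Node object]
  take Mixin2:  [Mixin2 Mixin3 Node object] + [Mixin2 Mixin3 Node object]
  take Mixin3:  [Mixin3 Node object] + [Mixin3 Node object]
  take Node:  [Node object] + [Node object]
  take object:  [object] + [object]
MRO: Base Mixin1 Left Final Beta Mixin2 Mixin3 Node object
super() in Mixin1.dispatch on a Base instance goes to the class after Mixin1 in Base's MRO: Left.

Left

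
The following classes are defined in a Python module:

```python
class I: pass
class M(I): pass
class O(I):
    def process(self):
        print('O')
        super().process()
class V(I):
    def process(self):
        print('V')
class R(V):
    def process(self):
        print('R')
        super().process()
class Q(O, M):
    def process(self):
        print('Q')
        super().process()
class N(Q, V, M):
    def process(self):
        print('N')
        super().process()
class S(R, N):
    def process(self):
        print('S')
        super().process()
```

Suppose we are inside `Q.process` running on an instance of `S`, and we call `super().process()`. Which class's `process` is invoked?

O

L[S] = S + merge(L[R], L[N], [R N])
  take R:  [R V I object] + [N Q O V M I object] + [R N]
  take N:  [V I object] + [N Q O V M I object] + [N]
  take Q:  [V I object] + [Q O V M I object]
  take O:  [V I object] + [O V M I object]
  take V:  [V I object] + [V M I object]
  take M:  [I object] + [M I object]
  take I:  [I object] + [I object]
  take object:  [object] + [object]
MRO: S R N Q O V M I object
super() in Q.process on a S instance goes to the class after Q in S's MRO: O.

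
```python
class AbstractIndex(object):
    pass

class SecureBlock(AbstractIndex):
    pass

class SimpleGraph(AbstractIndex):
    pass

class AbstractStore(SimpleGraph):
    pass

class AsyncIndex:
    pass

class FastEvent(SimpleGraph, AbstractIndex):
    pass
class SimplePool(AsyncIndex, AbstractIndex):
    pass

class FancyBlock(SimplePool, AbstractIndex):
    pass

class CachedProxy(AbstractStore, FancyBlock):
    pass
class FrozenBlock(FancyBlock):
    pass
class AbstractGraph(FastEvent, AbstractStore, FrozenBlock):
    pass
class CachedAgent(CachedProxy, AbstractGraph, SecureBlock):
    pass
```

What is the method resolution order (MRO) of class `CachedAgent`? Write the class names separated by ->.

CachedAgent -> CachedProxy -> AbstractGraph -> FastEvent -> AbstractStore -> SimpleGraph -> FrozenBlock -> FancyBlock -> SimplePool -> AsyncIndex -> SecureBlock -> AbstractIndex -> object

L[CachedAgent] = CachedAgent + merge(L[CachedProxy], L[AbstractGraph], L[SecureBlock], [CachedProxy AbstractGraph SecureBlock])
  take CachedProxy:  [CachedProxy AbstractStore SimpleGraph FancyBlock SimplePool AsyncIndex AbstractIndex object] + [AbstractGraph FastEvent AbstractStore SimpleGraph FrozenBlock FancyBlock SimplePool AsyncIndex AbstractIndex object] + [SecureBlock AbstractIndex object] + [CachedProxy AbstractGraph SecureBlock]
  take AbstractGraph:  [AbstractStore SimpleGraph FancyBlock SimplePool AsyncIndex AbstractIndex object] + [AbstractGraph FastEvent AbstractStore SimpleGraph FrozenBlock FancyBlock SimplePool AsyncIndex AbstractIndex object] + [SecureBlock AbstractIndex object] + [AbstractGraph SecureBlock]
  take FastEvent:  [AbstractStore SimpleGraph FancyBlock SimplePool AsyncIndex AbstractIndex object] + [FastEvent AbstractStore SimpleGraph FrozenBlock FancyBlock SimplePool AsyncIndex AbstractIndex object] + [SecureBlock AbstractIndex object] + [SecureBlock]
  take AbstractStore:  [AbstractStore SimpleGraph FancyBlock SimplePool AsyncIndex AbstractIndex object] + [AbstractStore SimpleGraph FrozenBlock FancyBlock SimplePool AsyncIndex AbstractIndex object] + [SecureBlock AbstractIndex object] + [SecureBlock]
  take SimpleGraph:  [SimpleGraph FancyBlock SimplePool AsyncIndex AbstractIndex object] + [SimpleGraph FrozenBlock FancyBlock SimplePool AsyncIndex AbstractIndex object] + [SecureBlock AbstractIndex object] + [SecureBlock]
  take FrozenBlock:  [FancyBlock SimplePool AsyncIndex AbstractIndex object] + [FrozenBlock FancyBlock SimplePool AsyncIndex AbstractIndex object] + [SecureBlock AbstractIndex object] + [SecureBlock]
  take FancyBlock:  [FancyBlock SimplePool AsyncIndex AbstractIndex object] + [FancyBlock SimplePool AsyncIndex AbstractIndex object] + [SecureBlock AbstractIndex object] + [SecureBlock]
  take SimplePool:  [SimplePool AsyncIndex AbstractIndex object] + [SimplePool AsyncIndex AbstractIndex object] + [SecureBlock AbstractIndex object] + [SecureBlock]
  take AsyncIndex:  [AsyncIndex AbstractIndex object] + [AsyncIndex AbstractIndex object] + [SecureBlock AbstractIndex object] + [SecureBlock]
  take SecureBlock:  [AbstractIndex object] + [AbstractIndex object] + [SecureBlock AbstractIndex object] + [SecureBlock]
  take AbstractIndex:  [AbstractIndex object] + [AbstractIndex object] + [AbstractIndex object]
  take object:  [object] + [object] + [object]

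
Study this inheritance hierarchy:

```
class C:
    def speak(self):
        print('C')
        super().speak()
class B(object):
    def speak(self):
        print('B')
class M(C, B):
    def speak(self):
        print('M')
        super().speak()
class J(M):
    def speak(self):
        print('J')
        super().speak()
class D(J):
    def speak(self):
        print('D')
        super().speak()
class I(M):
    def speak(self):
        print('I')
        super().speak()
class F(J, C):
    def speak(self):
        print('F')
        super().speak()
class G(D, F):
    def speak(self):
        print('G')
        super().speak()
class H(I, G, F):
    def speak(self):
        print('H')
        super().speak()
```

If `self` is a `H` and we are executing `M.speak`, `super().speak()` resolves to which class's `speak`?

L[H] = H + merge(L[I], L[G], L[F], [I G F])
  take I:  [I M C B object] + [G D F J M C B object] + [F J M C B object] + [I G F]
  take G:  [M C B object] + [G D F J M C B object] + [F J M C B object] + [G F]
  take D:  [M C B object] + [D F J M C B object] + [F J M C B object] + [F]
  take F:  [M C B object] + [F J M C B object] + [F J M C B object] + [F]
  take J:  [M C B object] + [J M C B object] + [J M C B object]
  take M:  [M C B object] + [M C B object] + [M C B object]
  take C:  [C B object] + [C B object] + [C B object]
  take B:  [B object] + [B object] + [B object]
  take object:  [object] + [object] + [object]
MRO: H I G D F J M C B object
super() in M.speak on a H instance goes to the class after M in H's MRO: C.

C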